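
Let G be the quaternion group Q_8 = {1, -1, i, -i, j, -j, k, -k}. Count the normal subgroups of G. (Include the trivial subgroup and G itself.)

6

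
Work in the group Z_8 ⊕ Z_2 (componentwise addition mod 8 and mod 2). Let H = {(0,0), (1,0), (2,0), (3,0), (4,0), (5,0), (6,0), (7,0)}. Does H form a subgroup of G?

Yes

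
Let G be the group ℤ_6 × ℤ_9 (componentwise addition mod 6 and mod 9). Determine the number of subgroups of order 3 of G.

|G| = 54 and 3 | 54, so subgroups of order 3 are possible by Lagrange.
The subgroups of order 3 are: {(0,0), (0,3), (0,6)}; {(0,0), (2,0), (4,0)}; {(0,0), (2,3), (4,6)}; {(0,0), (2,6), (4,3)}.
So G has 4 subgroups of order 3.

4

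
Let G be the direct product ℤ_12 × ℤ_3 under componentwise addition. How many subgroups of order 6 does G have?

4

|G| = 36 and 6 | 36, so subgroups of order 6 are possible by Lagrange.
The subgroups of order 6 are: {(0,0), (0,1), (0,2), (6,0), (6,1), (6,2)}; {(0,0), (2,0), (4,0), (6,0), (8,0), (10,0)}; {(0,0), (2,2), (4,1), (6,0), (8,2), (10,1)}; {(0,0), (2,1), (4,2), (6,0), (8,1), (10,2)}.
So G has 4 subgroups of order 6.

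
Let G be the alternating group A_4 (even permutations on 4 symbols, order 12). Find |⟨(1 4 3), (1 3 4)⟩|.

|⟨(1 4 3)⟩| = 3 and |⟨(1 3 4)⟩| = 3, so |H| is a multiple of lcm(3, 3) = 3 and divides |G| = 12.
Closing under the operation: H = {e, (1 3 4), (1 4 3)}, so |H| = 3.

3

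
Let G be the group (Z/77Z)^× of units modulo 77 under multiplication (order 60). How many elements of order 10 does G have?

12

Enumerating element orders in G gives 12 elements of order 10.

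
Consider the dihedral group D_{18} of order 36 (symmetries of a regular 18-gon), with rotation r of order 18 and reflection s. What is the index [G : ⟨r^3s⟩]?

18

|⟨r^3s⟩| = 2 and |G| = 36.
By Lagrange, [G : H] = |G|/|H| = 36/2 = 18.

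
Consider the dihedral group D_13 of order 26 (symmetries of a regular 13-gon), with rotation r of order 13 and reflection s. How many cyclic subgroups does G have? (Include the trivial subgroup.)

15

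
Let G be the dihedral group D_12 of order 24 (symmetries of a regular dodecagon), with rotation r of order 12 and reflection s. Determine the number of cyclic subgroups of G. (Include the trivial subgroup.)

18

A cyclic subgroup of order d is generated by each of its φ(d) elements of order d, so the cyclic subgroups of order d number (#elements of order d)/φ(d).
Cyclic subgroups by order — order 1: 1; order 2: 13; order 3: 1; order 4: 1; order 6: 1; order 12: 1.
Total: 18.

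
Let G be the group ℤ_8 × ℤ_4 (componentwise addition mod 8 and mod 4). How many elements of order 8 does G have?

16

An element (a,b) has order lcm(ord(a), ord(b)); count pairs with lcm equal to 8.
Enumerating gives 16 such elements.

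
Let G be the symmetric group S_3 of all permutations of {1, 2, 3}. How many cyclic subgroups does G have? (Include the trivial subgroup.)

5

A cyclic subgroup of order d is generated by each of its φ(d) elements of order d, so the cyclic subgroups of order d number (#elements of order d)/φ(d).
Cyclic subgroups by order — order 1: 1; order 2: 3; order 3: 1.
Total: 5.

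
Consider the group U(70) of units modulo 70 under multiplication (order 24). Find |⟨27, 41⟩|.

|⟨27⟩| = 4 and |⟨41⟩| = 2, so |H| is a multiple of lcm(4, 2) = 4 and divides |G| = 24.
Closing under the operation: H = {1, 13, 27, 29, 41, 43, 57, 69}, so |H| = 8.

8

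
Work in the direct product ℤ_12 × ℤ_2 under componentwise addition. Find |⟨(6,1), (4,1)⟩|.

12

|⟨(6,1)⟩| = 2 and |⟨(4,1)⟩| = 6, so |H| is a multiple of lcm(2, 6) = 6 and divides |G| = 24.
Closing under the operation: H = {(0,0), (0,1), (2,0), (2,1), (4,0), (4,1), (6,0), (6,1), (8,0), (8,1), (10,0), (10,1)}, so |H| = 12.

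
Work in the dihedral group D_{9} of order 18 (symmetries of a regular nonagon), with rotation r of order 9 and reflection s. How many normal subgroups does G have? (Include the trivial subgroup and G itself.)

G has 16 subgroups. Checking conjugation-invariance by order — order 1: 1/1 normal; order 2: 0/9 normal; order 3: 1/1 normal; order 6: 0/3 normal; order 9: 1/1 normal; order 18: 1/1 normal.
Total normal subgroups: 4.

4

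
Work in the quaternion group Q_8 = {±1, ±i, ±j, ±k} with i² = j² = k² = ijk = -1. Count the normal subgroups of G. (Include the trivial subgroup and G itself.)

6

G has 6 subgroups. Checking conjugation-invariance by order — order 1: 1/1 normal; order 2: 1/1 normal; order 4: 3/3 normal; order 8: 1/1 normal.
Total normal subgroups: 6.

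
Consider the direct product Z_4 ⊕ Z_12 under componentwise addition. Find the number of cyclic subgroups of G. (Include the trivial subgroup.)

Group the elements of G by the cyclic subgroup they generate; each cyclic subgroup of order d accounts for φ(d) elements.
Cyclic subgroups by order — order 1: 1; order 2: 3; order 3: 1; order 4: 6; order 6: 3; order 12: 6.
Total: 20.

20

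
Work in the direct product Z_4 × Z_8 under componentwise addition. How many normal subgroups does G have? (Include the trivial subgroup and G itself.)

G is abelian, so every subgroup is normal.
G has 22 subgroups in total, hence 22 normal subgroups.

22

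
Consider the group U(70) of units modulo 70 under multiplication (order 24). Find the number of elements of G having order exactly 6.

6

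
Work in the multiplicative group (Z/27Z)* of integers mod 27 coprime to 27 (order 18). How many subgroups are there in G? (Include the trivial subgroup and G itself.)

6

|G| = 18, so by Lagrange every subgroup order divides 18. Divisors: 1, 2, 3, 6, 9, 18.
Subgroups by order — order 1: 1; order 2: 1; order 3: 1; order 6: 1; order 9: 1; order 18: 1.
Total: 1 + 1 + 1 + 1 + 1 + 1 = 6.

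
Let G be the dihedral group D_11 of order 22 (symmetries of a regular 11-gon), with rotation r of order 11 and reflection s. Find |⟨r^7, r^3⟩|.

11

|⟨r^7⟩| = 11 and |⟨r^3⟩| = 11, so |H| is a multiple of lcm(11, 11) = 11 and divides |G| = 22.
Closing under the operation: H = {e, r, r^2, r^3, r^4, r^5, r^6, r^7, r^8, r^9, r^10}, so |H| = 11.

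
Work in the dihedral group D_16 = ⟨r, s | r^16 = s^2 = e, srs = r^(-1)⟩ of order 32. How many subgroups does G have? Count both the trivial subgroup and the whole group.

36

|G| = 32, so by Lagrange every subgroup order divides 32. Divisors: 1, 2, 4, 8, 16, 32.
Subgroups by order — order 1: 1; order 2: 17; order 4: 9; order 8: 5; order 16: 3; order 32: 1.
Total: 1 + 17 + 9 + 5 + 3 + 1 = 36.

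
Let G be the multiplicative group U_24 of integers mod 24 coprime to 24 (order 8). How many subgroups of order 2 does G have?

7

|G| = 8 and 2 | 8, so subgroups of order 2 are possible by Lagrange.
The subgroups of order 2 are: {1, 11}; {1, 13}; {1, 17}; {1, 19}; … (7 in all).
So G has 7 subgroups of order 2.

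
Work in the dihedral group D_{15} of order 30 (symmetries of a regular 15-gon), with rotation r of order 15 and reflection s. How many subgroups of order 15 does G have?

1

|G| = 30 and 15 | 30, so subgroups of order 15 are possible by Lagrange.
The subgroups of order 15 are: {e, r, r^2, r^3, r^4, r^5, r^6, r^7, r^8, r^9, r^10, r^11, r^12, r^13, r^14}.
So G has 1 subgroup of order 15.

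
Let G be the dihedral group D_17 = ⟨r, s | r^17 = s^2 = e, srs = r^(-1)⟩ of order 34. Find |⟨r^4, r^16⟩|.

|⟨r^4⟩| = 17 and |⟨r^16⟩| = 17, so |H| is a multiple of lcm(17, 17) = 17 and divides |G| = 34.
Closing under the operation: H = {e, r, r^2, r^3, r^4, r^5, r^6, r^7, r^8, r^9, r^10, r^11, r^12, r^13, r^14, r^15, r^16}, so |H| = 17.

17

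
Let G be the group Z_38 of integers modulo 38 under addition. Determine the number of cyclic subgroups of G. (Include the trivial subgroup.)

4

Each element a generates a cyclic subgroup ⟨a⟩; distinct elements may generate the same one (a cyclic group of order d has φ(d) generators).
Cyclic subgroups by order — order 1: 1; order 2: 1; order 19: 1; order 38: 1.
Total: 4.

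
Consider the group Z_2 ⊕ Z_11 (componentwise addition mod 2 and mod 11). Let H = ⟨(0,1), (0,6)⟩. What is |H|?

11

|⟨(0,1)⟩| = 11 and |⟨(0,6)⟩| = 11, so |H| is a multiple of lcm(11, 11) = 11 and divides |G| = 22.
Closing under the operation: H = {(0,0), (0,1), (0,2), (0,3), (0,4), (0,5), (0,6), (0,7), (0,8), (0,9), (0,10)}, so |H| = 11.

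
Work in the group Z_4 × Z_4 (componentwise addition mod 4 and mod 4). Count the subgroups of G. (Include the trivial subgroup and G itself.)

15

|G| = 16, so by Lagrange every subgroup order divides 16. Divisors: 1, 2, 4, 8, 16.
Subgroups by order — order 1: 1; order 2: 3; order 4: 7; order 8: 3; order 16: 1.
Total: 1 + 3 + 7 + 3 + 1 = 15.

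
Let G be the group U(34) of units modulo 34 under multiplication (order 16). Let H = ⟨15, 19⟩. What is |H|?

8

|⟨15⟩| = 8 and |⟨19⟩| = 8, so |H| is a multiple of lcm(8, 8) = 8 and divides |G| = 16.
Closing under the operation: H = {1, 9, 13, 15, 19, 21, 25, 33}, so |H| = 8.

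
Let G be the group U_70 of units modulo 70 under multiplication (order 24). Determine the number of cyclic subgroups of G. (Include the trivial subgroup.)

Each element a generates a cyclic subgroup ⟨a⟩; distinct elements may generate the same one (a cyclic group of order d has φ(d) generators).
Cyclic subgroups by order — order 1: 1; order 2: 3; order 3: 1; order 4: 2; order 6: 3; order 12: 2.
Total: 12.

12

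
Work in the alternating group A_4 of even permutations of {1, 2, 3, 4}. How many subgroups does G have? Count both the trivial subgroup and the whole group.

|G| = 12, so by Lagrange every subgroup order divides 12. Divisors: 1, 2, 3, 4, 6, 12.
Subgroups by order — order 1: 1; order 2: 3; order 3: 4; order 4: 1; order 6: 0; order 12: 1.
Total: 1 + 3 + 4 + 1 + 0 + 1 = 10.

10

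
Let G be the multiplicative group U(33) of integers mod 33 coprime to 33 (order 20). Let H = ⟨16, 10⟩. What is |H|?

|⟨16⟩| = 5 and |⟨10⟩| = 2, so |H| is a multiple of lcm(5, 2) = 10 and divides |G| = 20.
Closing under the operation: H = {1, 4, 7, 10, 13, 16, 19, 25, 28, 31}, so |H| = 10.

10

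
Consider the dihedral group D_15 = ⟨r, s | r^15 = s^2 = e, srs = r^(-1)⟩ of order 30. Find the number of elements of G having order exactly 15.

The elements of order 15 are: r, r^2, r^4, r^7, r^8, r^11, r^13, r^14.
That's 8.

8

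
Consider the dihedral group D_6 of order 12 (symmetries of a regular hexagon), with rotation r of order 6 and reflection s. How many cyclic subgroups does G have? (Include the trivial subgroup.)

Each element a generates a cyclic subgroup ⟨a⟩; distinct elements may generate the same one (a cyclic group of order d has φ(d) generators).
Cyclic subgroups by order — order 1: 1; order 2: 7; order 3: 1; order 6: 1.
Total: 10.

10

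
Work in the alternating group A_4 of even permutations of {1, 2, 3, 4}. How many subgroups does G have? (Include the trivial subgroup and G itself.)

10

|G| = 12, so by Lagrange every subgroup order divides 12. Divisors: 1, 2, 3, 4, 6, 12.
Subgroups by order — order 1: 1; order 2: 3; order 3: 4; order 4: 1; order 6: 0; order 12: 1.
Total: 1 + 3 + 4 + 1 + 0 + 1 = 10.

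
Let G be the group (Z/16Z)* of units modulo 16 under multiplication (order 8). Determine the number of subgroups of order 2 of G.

|G| = 8 and 2 | 8, so subgroups of order 2 are possible by Lagrange.
The subgroups of order 2 are: {1, 15}; {1, 7}; {1, 9}.
So G has 3 subgroups of order 2.

3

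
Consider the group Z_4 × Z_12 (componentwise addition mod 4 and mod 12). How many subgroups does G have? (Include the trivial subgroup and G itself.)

|G| = 48, so by Lagrange every subgroup order divides 48. Divisors: 1, 2, 3, 4, 6, 8, 12, 16, 24, 48.
Subgroups by order — order 1: 1; order 2: 3; order 3: 1; order 4: 7; order 6: 3; order 8: 3; order 12: 7; order 16: 1; order 24: 3; order 48: 1.
Total: 1 + 3 + 1 + 7 + 3 + 3 + 7 + 1 + 3 + 1 = 30.

30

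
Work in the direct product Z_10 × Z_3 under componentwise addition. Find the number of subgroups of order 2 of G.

|G| = 30 and 2 | 30, so subgroups of order 2 are possible by Lagrange.
The subgroups of order 2 are: {(0,0), (5,0)}.
So G has 1 subgroup of order 2.

1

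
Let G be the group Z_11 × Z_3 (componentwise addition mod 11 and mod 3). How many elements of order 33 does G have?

An element (a,b) has order lcm(ord(a), ord(b)); count pairs with lcm equal to 33.
Enumerating gives 20 such elements.

20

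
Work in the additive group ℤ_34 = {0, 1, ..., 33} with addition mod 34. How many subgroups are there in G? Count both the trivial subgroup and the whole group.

A cyclic group of order 34 has exactly one subgroup for each divisor of 34.
Divisors of 34: 1, 2, 17, 34.
So ℤ_34 has 4 subgroups.

4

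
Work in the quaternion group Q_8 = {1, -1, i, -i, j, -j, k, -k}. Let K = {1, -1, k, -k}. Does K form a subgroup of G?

Yes

|K| = 4 divides |G| = 8, consistent with Lagrange.
K contains the identity, every element's inverse is in K, and K is closed under ·: it is a subgroup.
In fact K = ⟨-k⟩.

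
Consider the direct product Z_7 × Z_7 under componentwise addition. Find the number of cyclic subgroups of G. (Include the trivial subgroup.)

Each element a generates a cyclic subgroup ⟨a⟩; distinct elements may generate the same one (a cyclic group of order d has φ(d) generators).
Cyclic subgroups by order — order 1: 1; order 7: 8.
Total: 9.

9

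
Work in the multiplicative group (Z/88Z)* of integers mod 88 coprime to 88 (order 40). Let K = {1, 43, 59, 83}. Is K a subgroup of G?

No

83 ∈ K but its inverse 35 ∉ K, so K is not a subgroup.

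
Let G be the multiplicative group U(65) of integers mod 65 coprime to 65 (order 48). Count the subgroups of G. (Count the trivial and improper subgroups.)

30

|G| = 48, so by Lagrange every subgroup order divides 48. Divisors: 1, 2, 3, 4, 6, 8, 12, 16, 24, 48.
Subgroups by order — order 1: 1; order 2: 3; order 3: 1; order 4: 7; order 6: 3; order 8: 3; order 12: 7; order 16: 1; order 24: 3; order 48: 1.
Total: 1 + 3 + 1 + 7 + 3 + 3 + 7 + 1 + 3 + 1 = 30.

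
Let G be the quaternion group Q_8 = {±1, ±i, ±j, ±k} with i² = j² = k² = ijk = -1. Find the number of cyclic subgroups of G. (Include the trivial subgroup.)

Group the elements of G by the cyclic subgroup they generate; each cyclic subgroup of order d accounts for φ(d) elements.
Cyclic subgroups by order — order 1: 1; order 2: 1; order 4: 3.
Total: 5.

5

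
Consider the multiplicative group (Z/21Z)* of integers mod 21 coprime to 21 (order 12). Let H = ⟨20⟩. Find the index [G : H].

|⟨20⟩| = 2 and |G| = 12.
By Lagrange, [G : H] = |G|/|H| = 12/2 = 6.

6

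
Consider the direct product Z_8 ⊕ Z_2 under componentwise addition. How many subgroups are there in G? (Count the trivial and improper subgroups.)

|G| = 16, so by Lagrange every subgroup order divides 16. Divisors: 1, 2, 4, 8, 16.
Subgroups by order — order 1: 1; order 2: 3; order 4: 3; order 8: 3; order 16: 1.
Total: 1 + 3 + 3 + 3 + 1 = 11.

11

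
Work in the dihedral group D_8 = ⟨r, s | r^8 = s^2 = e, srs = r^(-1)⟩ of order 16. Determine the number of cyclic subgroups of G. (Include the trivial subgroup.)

A cyclic subgroup of order d is generated by each of its φ(d) elements of order d, so the cyclic subgroups of order d number (#elements of order d)/φ(d).
Cyclic subgroups by order — order 1: 1; order 2: 9; order 4: 1; order 8: 1.
Total: 12.

12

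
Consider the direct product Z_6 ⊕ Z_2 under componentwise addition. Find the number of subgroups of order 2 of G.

3

|G| = 12 and 2 | 12, so subgroups of order 2 are possible by Lagrange.
The subgroups of order 2 are: {(0,0), (0,1)}; {(0,0), (3,0)}; {(0,0), (3,1)}.
So G has 3 subgroups of order 2.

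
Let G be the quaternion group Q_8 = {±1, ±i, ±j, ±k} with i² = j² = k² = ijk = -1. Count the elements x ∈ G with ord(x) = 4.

6

The elements of order 4 are: i, -i, j, -j, k, -k.
That's 6.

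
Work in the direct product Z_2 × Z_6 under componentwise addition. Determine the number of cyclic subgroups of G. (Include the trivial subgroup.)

8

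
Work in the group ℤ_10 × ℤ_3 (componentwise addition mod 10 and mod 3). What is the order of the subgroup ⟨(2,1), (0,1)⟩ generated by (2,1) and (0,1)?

15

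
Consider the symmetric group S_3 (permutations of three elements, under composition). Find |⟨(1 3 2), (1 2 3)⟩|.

|⟨(1 3 2)⟩| = 3 and |⟨(1 2 3)⟩| = 3, so |H| is a multiple of lcm(3, 3) = 3 and divides |G| = 6.
Closing under the operation: H = {e, (1 2 3), (1 3 2)}, so |H| = 3.

3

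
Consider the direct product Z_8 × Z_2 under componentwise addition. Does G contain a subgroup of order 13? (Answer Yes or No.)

No

13 does not divide |G| = 16, so by Lagrange no subgroup of order 13 exists.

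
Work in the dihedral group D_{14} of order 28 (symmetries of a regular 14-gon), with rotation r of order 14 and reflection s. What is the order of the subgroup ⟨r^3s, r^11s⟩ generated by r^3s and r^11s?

14

|⟨r^3s⟩| = 2 and |⟨r^11s⟩| = 2, so |H| is a multiple of lcm(2, 2) = 2 and divides |G| = 28.
Closing under the operation: H = {e, r^2, r^4, r^6, r^8, r^10, r^12, rs, r^3s, r^5s, r^7s, r^9s, r^11s, r^13s}, so |H| = 14.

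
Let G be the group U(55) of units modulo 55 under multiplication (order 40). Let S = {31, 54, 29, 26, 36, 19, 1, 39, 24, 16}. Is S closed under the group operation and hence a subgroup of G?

|S| = 10 divides |G| = 40, consistent with Lagrange.
S contains the identity, every element's inverse is in S, and S is closed under ·: it is a subgroup.
In fact S = ⟨39⟩.

Yes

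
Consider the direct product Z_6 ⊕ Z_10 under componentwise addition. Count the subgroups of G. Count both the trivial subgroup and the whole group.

20

|G| = 60, so by Lagrange every subgroup order divides 60. Divisors: 1, 2, 3, 4, 5, 6, 10, 12, 15, 20, 30, 60.
Subgroups by order — order 1: 1; order 2: 3; order 3: 1; order 4: 1; order 5: 1; order 6: 3; order 10: 3; order 12: 1; order 15: 1; order 20: 1; order 30: 3; order 60: 1.
Total: 1 + 3 + 1 + 1 + 1 + 3 + 3 + 1 + 1 + 1 + 3 + 1 = 20.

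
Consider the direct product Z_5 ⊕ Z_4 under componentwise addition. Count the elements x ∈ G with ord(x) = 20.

An element (a,b) has order lcm(ord(a), ord(b)); count pairs with lcm equal to 20.
Enumerating gives 8 such elements.

8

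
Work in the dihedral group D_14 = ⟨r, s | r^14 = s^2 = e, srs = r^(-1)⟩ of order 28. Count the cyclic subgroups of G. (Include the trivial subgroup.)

A cyclic subgroup of order d is generated by each of its φ(d) elements of order d, so the cyclic subgroups of order d number (#elements of order d)/φ(d).
Cyclic subgroups by order — order 1: 1; order 2: 15; order 7: 1; order 14: 1.
Total: 18.

18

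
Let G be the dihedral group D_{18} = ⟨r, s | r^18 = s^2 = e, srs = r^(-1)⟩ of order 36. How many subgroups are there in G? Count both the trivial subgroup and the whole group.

45

|G| = 36, so by Lagrange every subgroup order divides 36. Divisors: 1, 2, 3, 4, 6, 9, 12, 18, 36.
Subgroups by order — order 1: 1; order 2: 19; order 3: 1; order 4: 9; order 6: 7; order 9: 1; order 12: 3; order 18: 3; order 36: 1.
Total: 1 + 19 + 1 + 9 + 7 + 1 + 3 + 3 + 1 = 45.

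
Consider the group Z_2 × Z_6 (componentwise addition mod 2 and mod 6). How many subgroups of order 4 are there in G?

|G| = 12 and 4 | 12, so subgroups of order 4 are possible by Lagrange.
The subgroups of order 4 are: {(0,0), (0,3), (1,0), (1,3)}.
So G has 1 subgroup of order 4.

1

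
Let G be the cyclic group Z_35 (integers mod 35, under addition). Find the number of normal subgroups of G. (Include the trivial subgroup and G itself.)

4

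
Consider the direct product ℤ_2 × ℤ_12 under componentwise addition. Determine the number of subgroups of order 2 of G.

|G| = 24 and 2 | 24, so subgroups of order 2 are possible by Lagrange.
The subgroups of order 2 are: {(0,0), (0,6)}; {(0,0), (1,0)}; {(0,0), (1,6)}.
So G has 3 subgroups of order 2.

3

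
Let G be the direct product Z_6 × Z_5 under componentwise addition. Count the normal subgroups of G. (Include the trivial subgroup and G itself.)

G is abelian, so every subgroup is normal.
G has 8 subgroups in total, hence 8 normal subgroups.

8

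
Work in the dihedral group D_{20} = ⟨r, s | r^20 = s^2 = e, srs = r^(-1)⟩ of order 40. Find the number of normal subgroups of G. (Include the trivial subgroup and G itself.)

9

G has 48 subgroups. Checking conjugation-invariance by order — order 1: 1/1 normal; order 2: 1/21 normal; order 4: 1/11 normal; order 5: 1/1 normal; order 8: 0/5 normal; order 10: 1/5 normal; order 20: 3/3 normal; order 40: 1/1 normal.
Total normal subgroups: 9.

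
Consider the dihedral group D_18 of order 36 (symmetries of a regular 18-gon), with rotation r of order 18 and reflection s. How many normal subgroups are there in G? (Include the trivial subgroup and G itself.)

9

G has 45 subgroups. Checking conjugation-invariance by order — order 1: 1/1 normal; order 2: 1/19 normal; order 3: 1/1 normal; order 4: 0/9 normal; order 6: 1/7 normal; order 9: 1/1 normal; order 12: 0/3 normal; order 18: 3/3 normal; order 36: 1/1 normal.
Total normal subgroups: 9.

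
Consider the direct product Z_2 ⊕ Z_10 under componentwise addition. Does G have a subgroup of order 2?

Yes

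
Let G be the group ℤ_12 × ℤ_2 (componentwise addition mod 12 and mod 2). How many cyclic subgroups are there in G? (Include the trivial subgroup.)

12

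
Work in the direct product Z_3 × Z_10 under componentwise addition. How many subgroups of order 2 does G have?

1

|G| = 30 and 2 | 30, so subgroups of order 2 are possible by Lagrange.
The subgroups of order 2 are: {(0,0), (0,5)}.
So G has 1 subgroup of order 2.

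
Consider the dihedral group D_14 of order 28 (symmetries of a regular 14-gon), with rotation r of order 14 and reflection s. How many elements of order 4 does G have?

No element of G has order 4 (even though 4 | 28).

0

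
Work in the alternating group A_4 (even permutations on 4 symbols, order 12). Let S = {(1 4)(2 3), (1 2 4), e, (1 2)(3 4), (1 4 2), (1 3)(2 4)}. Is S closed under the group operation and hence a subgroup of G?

Closure fails: (1 2 4) ∘ (1 2)(3 4) = (1 4 3) ∉ S. So S is not a subgroup.

No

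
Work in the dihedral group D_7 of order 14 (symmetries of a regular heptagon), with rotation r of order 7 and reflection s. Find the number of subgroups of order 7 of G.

1

|G| = 14 and 7 | 14, so subgroups of order 7 are possible by Lagrange.
The subgroups of order 7 are: {e, r, r^2, r^3, r^4, r^5, r^6}.
So G has 1 subgroup of order 7.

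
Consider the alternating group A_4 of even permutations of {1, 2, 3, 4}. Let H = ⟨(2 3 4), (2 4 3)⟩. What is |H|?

|⟨(2 3 4)⟩| = 3 and |⟨(2 4 3)⟩| = 3, so |H| is a multiple of lcm(3, 3) = 3 and divides |G| = 12.
Closing under the operation: H = {e, (2 3 4), (2 4 3)}, so |H| = 3.

3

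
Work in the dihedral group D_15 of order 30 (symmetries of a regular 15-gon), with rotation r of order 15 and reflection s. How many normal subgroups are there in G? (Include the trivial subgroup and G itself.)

G has 28 subgroups. Checking conjugation-invariance by order — order 1: 1/1 normal; order 2: 0/15 normal; order 3: 1/1 normal; order 5: 1/1 normal; order 6: 0/5 normal; order 10: 0/3 normal; order 15: 1/1 normal; order 30: 1/1 normal.
Total normal subgroups: 5.

5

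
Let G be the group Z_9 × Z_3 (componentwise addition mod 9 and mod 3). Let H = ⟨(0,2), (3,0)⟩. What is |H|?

9

|⟨(0,2)⟩| = 3 and |⟨(3,0)⟩| = 3, so |H| is a multiple of lcm(3, 3) = 3 and divides |G| = 27.
Closing under the operation: H = {(0,0), (0,1), (0,2), (3,0), (3,1), (3,2), (6,0), (6,1), (6,2)}, so |H| = 9.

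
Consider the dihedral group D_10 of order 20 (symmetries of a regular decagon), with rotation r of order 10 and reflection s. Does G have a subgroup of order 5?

Yes

5 | 20. A subgroup of order 5 is {e, r^2, r^4, r^6, r^8}.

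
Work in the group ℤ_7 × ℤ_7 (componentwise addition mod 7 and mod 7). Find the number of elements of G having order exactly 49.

0

An element (a,b) has order lcm(ord(a), ord(b)); count pairs with lcm equal to 49.
Enumerating gives 0 such elements.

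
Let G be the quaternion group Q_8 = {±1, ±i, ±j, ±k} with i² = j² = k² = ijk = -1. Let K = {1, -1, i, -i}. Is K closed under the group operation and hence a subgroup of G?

Yes

|K| = 4 divides |G| = 8, consistent with Lagrange.
K contains the identity, every element's inverse is in K, and K is closed under ·: it is a subgroup.
In fact K = ⟨-i⟩.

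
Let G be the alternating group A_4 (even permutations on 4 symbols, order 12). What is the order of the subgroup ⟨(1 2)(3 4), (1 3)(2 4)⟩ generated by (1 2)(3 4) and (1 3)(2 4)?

4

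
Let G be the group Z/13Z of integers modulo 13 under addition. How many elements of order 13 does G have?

In a cyclic group of order 13, the number of elements of order d (for d | 13) is φ(d).
φ(13) = 12.

12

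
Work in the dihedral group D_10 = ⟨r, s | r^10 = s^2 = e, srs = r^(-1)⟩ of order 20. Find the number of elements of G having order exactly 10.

The elements of order 10 are: r, r^3, r^7, r^9.
That's 4.

4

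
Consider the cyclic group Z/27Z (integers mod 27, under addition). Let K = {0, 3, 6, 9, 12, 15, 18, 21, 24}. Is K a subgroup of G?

Yes

|K| = 9 divides |G| = 27, consistent with Lagrange.
K contains the identity, every element's inverse is in K, and K is closed under +: it is a subgroup.
In fact K = ⟨3⟩.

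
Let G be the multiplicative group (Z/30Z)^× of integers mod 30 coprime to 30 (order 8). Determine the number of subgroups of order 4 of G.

3

|G| = 8 and 4 | 8, so subgroups of order 4 are possible by Lagrange.
The subgroups of order 4 are: {1, 11, 19, 29}; {1, 7, 13, 19}; {1, 17, 19, 23}.
So G has 3 subgroups of order 4.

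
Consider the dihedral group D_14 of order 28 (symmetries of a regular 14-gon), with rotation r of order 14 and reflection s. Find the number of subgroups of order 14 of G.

|G| = 28 and 14 | 28, so subgroups of order 14 are possible by Lagrange.
The subgroups of order 14 are: {e, r, r^2, r^3, r^4, r^5, r^6, r^7, r^8, r^9, r^10, r^11, r^12, r^13}; {e, r^2, r^4, r^6, r^8, r^10, r^12, s, r^2s, r^4s, r^6s, r^8s, r^10s, r^12s}; {e, r^2, r^4, r^6, r^8, r^10, r^12, rs, r^3s, r^5s, r^7s, r^9s, r^11s, r^13s}.
So G has 3 subgroups of order 14.

3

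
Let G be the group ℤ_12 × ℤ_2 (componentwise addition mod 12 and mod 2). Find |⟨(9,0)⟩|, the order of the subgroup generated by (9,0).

4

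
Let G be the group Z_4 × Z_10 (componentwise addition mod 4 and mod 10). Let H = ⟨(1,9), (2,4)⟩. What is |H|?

|⟨(1,9)⟩| = 20 and |⟨(2,4)⟩| = 10, so |H| is a multiple of lcm(20, 10) = 20 and divides |G| = 40.
Closing under the operation: H = {(0,0), (0,2), (0,4), (0,6), (0,8), (1,1), (1,3), (1,5), (1,7), (1,9), (2,0), (2,2), (2,4), (2,6), (2,8), (3,1), (3,3), (3,5), (3,7), (3,9)}, so |H| = 20.

20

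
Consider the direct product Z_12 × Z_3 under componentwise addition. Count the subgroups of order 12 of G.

|G| = 36 and 12 | 36, so subgroups of order 12 are possible by Lagrange.
The subgroups of order 12 are: {(0,0), (0,1), (0,2), (3,0), (3,1), (3,2), (6,0), (6,1), (6,2), (9,0), (9,1), (9,2)}; {(0,0), (1,0), (2,0), (3,0), (4,0), (5,0), (6,0), (7,0), (8,0), (9,0), (10,0), (11,0)}; {(0,0), (1,1), (2,2), (3,0), (4,1), (5,2), (6,0), (7,1), (8,2), (9,0), (10,1), (11,2)}; {(0,0), (1,2), (2,1), (3,0), (4,2), (5,1), (6,0), (7,2), (8,1), (9,0), (10,2), (11,1)}.
So G has 4 subgroups of order 12.

4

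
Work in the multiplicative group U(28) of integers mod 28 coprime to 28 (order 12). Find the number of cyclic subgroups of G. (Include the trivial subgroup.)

8

Each element a generates a cyclic subgroup ⟨a⟩; distinct elements may generate the same one (a cyclic group of order d has φ(d) generators).
Cyclic subgroups by order — order 1: 1; order 2: 3; order 3: 1; order 6: 3.
Total: 8.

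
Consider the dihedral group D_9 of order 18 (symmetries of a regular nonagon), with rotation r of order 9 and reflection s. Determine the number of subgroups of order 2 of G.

9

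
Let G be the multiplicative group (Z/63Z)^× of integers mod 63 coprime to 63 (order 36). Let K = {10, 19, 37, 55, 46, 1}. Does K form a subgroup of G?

|K| = 6 divides |G| = 36, consistent with Lagrange.
K contains the identity, every element's inverse is in K, and K is closed under ·: it is a subgroup.
In fact K = ⟨19⟩.

Yes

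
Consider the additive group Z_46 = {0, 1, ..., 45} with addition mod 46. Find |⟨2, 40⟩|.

|⟨2⟩| = 23 and |⟨40⟩| = 23, so |H| is a multiple of lcm(23, 23) = 23 and divides |G| = 46.
Closing under the operation: H = {0, 2, 4, 6, 8, 10, 12, 14, 16, 18, 20, 22, 24, 26, 28, 30, 32, 34, 36, 38, 40, 42, 44}, so |H| = 23.

23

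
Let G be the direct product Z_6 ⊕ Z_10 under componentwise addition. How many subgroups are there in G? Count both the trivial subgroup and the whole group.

|G| = 60, so by Lagrange every subgroup order divides 60. Divisors: 1, 2, 3, 4, 5, 6, 10, 12, 15, 20, 30, 60.
Subgroups by order — order 1: 1; order 2: 3; order 3: 1; order 4: 1; order 5: 1; order 6: 3; order 10: 3; order 12: 1; order 15: 1; order 20: 1; order 30: 3; order 60: 1.
Total: 1 + 3 + 1 + 1 + 1 + 3 + 3 + 1 + 1 + 1 + 3 + 1 = 20.

20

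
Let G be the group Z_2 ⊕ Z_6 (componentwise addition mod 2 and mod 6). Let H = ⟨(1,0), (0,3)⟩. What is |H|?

4

|⟨(1,0)⟩| = 2 and |⟨(0,3)⟩| = 2, so |H| is a multiple of lcm(2, 2) = 2 and divides |G| = 12.
Closing under the operation: H = {(0,0), (0,3), (1,0), (1,3)}, so |H| = 4.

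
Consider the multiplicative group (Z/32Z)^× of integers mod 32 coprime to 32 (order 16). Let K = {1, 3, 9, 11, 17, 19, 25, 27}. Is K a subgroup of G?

Yes

|K| = 8 divides |G| = 16, consistent with Lagrange.
K contains the identity, every element's inverse is in K, and K is closed under ·: it is a subgroup.
In fact K = ⟨3⟩.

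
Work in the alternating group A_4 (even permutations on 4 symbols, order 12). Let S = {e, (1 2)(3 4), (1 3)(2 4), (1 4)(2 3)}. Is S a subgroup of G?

Yes

|S| = 4 divides |G| = 12, consistent with Lagrange.
S contains the identity, every element's inverse is in S, and S is closed under ∘: it is a subgroup.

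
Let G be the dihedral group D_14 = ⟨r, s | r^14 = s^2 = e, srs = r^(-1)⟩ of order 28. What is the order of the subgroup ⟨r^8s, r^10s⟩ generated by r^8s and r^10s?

14

|⟨r^8s⟩| = 2 and |⟨r^10s⟩| = 2, so |H| is a multiple of lcm(2, 2) = 2 and divides |G| = 28.
Closing under the operation: H = {e, r^2, r^4, r^6, r^8, r^10, r^12, s, r^2s, r^4s, r^6s, r^8s, r^10s, r^12s}, so |H| = 14.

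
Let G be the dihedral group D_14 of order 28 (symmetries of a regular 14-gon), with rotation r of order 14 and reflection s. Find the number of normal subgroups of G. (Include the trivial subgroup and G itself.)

7

G has 28 subgroups. Checking conjugation-invariance by order — order 1: 1/1 normal; order 2: 1/15 normal; order 4: 0/7 normal; order 7: 1/1 normal; order 14: 3/3 normal; order 28: 1/1 normal.
Total normal subgroups: 7.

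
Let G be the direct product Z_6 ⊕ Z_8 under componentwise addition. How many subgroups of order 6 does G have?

|G| = 48 and 6 | 48, so subgroups of order 6 are possible by Lagrange.
The subgroups of order 6 are: {(0,0), (0,4), (2,0), (2,4), (4,0), (4,4)}; {(0,0), (1,0), (2,0), (3,0), (4,0), (5,0)}; {(0,0), (1,4), (2,0), (3,4), (4,0), (5,4)}.
So G has 3 subgroups of order 6.

3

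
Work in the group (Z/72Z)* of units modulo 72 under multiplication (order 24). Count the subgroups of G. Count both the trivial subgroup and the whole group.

|G| = 24, so by Lagrange every subgroup order divides 24. Divisors: 1, 2, 3, 4, 6, 8, 12, 24.
Subgroups by order — order 1: 1; order 2: 7; order 3: 1; order 4: 7; order 6: 7; order 8: 1; order 12: 7; order 24: 1.
Total: 1 + 7 + 1 + 7 + 7 + 1 + 7 + 1 = 32.

32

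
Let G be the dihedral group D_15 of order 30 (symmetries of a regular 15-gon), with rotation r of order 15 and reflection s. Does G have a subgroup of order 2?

2 | 30. A subgroup of order 2 is {e, r^10s}.

Yes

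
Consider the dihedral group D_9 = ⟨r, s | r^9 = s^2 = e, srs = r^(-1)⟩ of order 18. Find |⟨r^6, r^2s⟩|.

6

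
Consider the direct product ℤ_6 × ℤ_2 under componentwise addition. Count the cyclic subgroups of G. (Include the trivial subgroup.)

8

Group the elements of G by the cyclic subgroup they generate; each cyclic subgroup of order d accounts for φ(d) elements.
Cyclic subgroups by order — order 1: 1; order 2: 3; order 3: 1; order 6: 3.
Total: 8.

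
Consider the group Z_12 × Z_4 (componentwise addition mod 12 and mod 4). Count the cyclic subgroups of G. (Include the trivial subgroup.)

20

Each element a generates a cyclic subgroup ⟨a⟩; distinct elements may generate the same one (a cyclic group of order d has φ(d) generators).
Cyclic subgroups by order — order 1: 1; order 2: 3; order 3: 1; order 4: 6; order 6: 3; order 12: 6.
Total: 20.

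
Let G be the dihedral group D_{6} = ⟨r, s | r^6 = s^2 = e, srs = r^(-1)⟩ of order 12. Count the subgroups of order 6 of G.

3

|G| = 12 and 6 | 12, so subgroups of order 6 are possible by Lagrange.
The subgroups of order 6 are: {e, r, r^2, r^3, r^4, r^5}; {e, r^2, r^4, s, r^2s, r^4s}; {e, r^2, r^4, rs, r^3s, r^5s}.
So G has 3 subgroups of order 6.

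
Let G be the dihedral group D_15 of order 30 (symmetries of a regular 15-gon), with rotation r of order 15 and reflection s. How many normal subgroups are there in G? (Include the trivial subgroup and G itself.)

5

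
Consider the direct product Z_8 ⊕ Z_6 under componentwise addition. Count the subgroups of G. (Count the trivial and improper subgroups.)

22

|G| = 48, so by Lagrange every subgroup order divides 48. Divisors: 1, 2, 3, 4, 6, 8, 12, 16, 24, 48.
Subgroups by order — order 1: 1; order 2: 3; order 3: 1; order 4: 3; order 6: 3; order 8: 3; order 12: 3; order 16: 1; order 24: 3; order 48: 1.
Total: 1 + 3 + 1 + 3 + 3 + 3 + 3 + 1 + 3 + 1 = 22.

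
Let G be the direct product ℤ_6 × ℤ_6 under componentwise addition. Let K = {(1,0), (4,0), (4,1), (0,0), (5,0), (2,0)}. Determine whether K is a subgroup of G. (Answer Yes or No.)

No

(4,1) ∈ K but its inverse (2,5) ∉ K, so K is not a subgroup.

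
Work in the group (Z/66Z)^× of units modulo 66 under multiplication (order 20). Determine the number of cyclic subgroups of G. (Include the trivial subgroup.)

8

Group the elements of G by the cyclic subgroup they generate; each cyclic subgroup of order d accounts for φ(d) elements.
Cyclic subgroups by order — order 1: 1; order 2: 3; order 5: 1; order 10: 3.
Total: 8.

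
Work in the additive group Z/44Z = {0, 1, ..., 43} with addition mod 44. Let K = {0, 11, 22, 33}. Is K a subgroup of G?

Yes

|K| = 4 divides |G| = 44, consistent with Lagrange.
K contains the identity, every element's inverse is in K, and K is closed under +: it is a subgroup.
In fact K = ⟨33⟩.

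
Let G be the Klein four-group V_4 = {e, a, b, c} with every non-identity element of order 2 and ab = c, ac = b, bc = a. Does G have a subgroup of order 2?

Yes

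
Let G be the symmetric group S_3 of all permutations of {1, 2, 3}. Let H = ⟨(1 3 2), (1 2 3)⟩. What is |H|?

|⟨(1 3 2)⟩| = 3 and |⟨(1 2 3)⟩| = 3, so |H| is a multiple of lcm(3, 3) = 3 and divides |G| = 6.
Closing under the operation: H = {e, (1 2 3), (1 3 2)}, so |H| = 3.

3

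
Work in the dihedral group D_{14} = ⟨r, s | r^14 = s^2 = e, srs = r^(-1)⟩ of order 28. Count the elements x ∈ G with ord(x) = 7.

The elements of order 7 are: r^2, r^4, r^6, r^8, r^10, r^12.
That's 6.

6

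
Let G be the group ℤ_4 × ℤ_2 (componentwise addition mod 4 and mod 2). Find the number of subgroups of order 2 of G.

3

|G| = 8 and 2 | 8, so subgroups of order 2 are possible by Lagrange.
The subgroups of order 2 are: {(0,0), (0,1)}; {(0,0), (2,0)}; {(0,0), (2,1)}.
So G has 3 subgroups of order 2.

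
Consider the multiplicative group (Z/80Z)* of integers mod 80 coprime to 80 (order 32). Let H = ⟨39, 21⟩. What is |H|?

8

|⟨39⟩| = 2 and |⟨21⟩| = 4, so |H| is a multiple of lcm(2, 4) = 4 and divides |G| = 32.
Closing under the operation: H = {1, 19, 21, 39, 41, 59, 61, 79}, so |H| = 8.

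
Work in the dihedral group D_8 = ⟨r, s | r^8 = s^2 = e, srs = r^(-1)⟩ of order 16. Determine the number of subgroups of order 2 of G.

9

|G| = 16 and 2 | 16, so subgroups of order 2 are possible by Lagrange.
The subgroups of order 2 are: {e, r^2s}; {e, r^3s}; {e, r^4}; {e, r^4s}; … (9 in all).
So G has 9 subgroups of order 2.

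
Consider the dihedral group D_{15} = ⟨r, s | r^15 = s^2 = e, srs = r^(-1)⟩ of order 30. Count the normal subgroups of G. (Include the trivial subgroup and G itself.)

5

G has 28 subgroups. Checking conjugation-invariance by order — order 1: 1/1 normal; order 2: 0/15 normal; order 3: 1/1 normal; order 5: 1/1 normal; order 6: 0/5 normal; order 10: 0/3 normal; order 15: 1/1 normal; order 30: 1/1 normal.
Total normal subgroups: 5.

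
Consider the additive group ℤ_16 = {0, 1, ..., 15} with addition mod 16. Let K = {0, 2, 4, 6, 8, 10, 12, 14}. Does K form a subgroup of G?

|K| = 8 divides |G| = 16, consistent with Lagrange.
K contains the identity, every element's inverse is in K, and K is closed under +: it is a subgroup.
In fact K = ⟨2⟩.

Yes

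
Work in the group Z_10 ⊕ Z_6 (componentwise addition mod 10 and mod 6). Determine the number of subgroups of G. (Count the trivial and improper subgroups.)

20

|G| = 60, so by Lagrange every subgroup order divides 60. Divisors: 1, 2, 3, 4, 5, 6, 10, 12, 15, 20, 30, 60.
Subgroups by order — order 1: 1; order 2: 3; order 3: 1; order 4: 1; order 5: 1; order 6: 3; order 10: 3; order 12: 1; order 15: 1; order 20: 1; order 30: 3; order 60: 1.
Total: 1 + 3 + 1 + 1 + 1 + 3 + 3 + 1 + 1 + 1 + 3 + 1 = 20.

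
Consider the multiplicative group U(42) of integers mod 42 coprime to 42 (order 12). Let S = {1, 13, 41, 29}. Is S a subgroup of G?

|S| = 4 divides |G| = 12, consistent with Lagrange.
S contains the identity, every element's inverse is in S, and S is closed under ·: it is a subgroup.

Yes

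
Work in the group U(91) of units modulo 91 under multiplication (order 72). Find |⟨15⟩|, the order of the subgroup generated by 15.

12

Compute successive powers of 15 mod 91: 15, 43, 8, 29, 71, 64, 50, 22, …; 15^12 ≡ 1 (mod 91).
So |⟨15⟩| = 12.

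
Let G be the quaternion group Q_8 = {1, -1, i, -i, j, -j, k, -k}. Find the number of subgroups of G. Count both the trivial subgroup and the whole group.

6

|G| = 8, so by Lagrange every subgroup order divides 8. Divisors: 1, 2, 4, 8.
Subgroups by order — order 1: 1; order 2: 1; order 4: 3; order 8: 1.
Total: 1 + 1 + 3 + 1 = 6.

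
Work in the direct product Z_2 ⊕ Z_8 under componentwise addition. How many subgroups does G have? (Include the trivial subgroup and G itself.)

11

|G| = 16, so by Lagrange every subgroup order divides 16. Divisors: 1, 2, 4, 8, 16.
Subgroups by order — order 1: 1; order 2: 3; order 4: 3; order 8: 3; order 16: 1.
Total: 1 + 3 + 3 + 3 + 1 = 11.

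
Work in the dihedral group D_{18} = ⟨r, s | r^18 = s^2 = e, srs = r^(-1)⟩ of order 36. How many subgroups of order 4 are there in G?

|G| = 36 and 4 | 36, so subgroups of order 4 are possible by Lagrange.
The subgroups of order 4 are: {e, r^9, rs, r^10s}; {e, r^9, r^2s, r^11s}; {e, r^9, r^3s, r^12s}; {e, r^9, r^4s, r^13s}; … (9 in all).
So G has 9 subgroups of order 4.

9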